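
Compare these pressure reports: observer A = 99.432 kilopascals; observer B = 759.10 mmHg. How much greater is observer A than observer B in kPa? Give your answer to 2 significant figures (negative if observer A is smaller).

observer B: 759.10 mmHg = 101.205 kPa.
Difference: 99.432 − 101.205 = -1.8 kPa.

-1.8 kPa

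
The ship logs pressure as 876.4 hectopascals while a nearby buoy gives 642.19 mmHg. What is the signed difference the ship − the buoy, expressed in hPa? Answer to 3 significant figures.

the buoy: 642.19 mmHg = 856.183 hPa.
Difference: 876.400 − 856.183 = 20.2 hPa.

20.2 hPa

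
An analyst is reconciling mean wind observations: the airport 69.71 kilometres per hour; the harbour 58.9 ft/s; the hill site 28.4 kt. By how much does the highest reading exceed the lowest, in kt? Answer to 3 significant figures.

9.24 kt

the airport: 69.71 km/h = 37.6404 kt.
the harbour: 58.9 ft/s = 34.8973 kt.
Spread: 37.6404 − 28.4000 = 9.24 kt.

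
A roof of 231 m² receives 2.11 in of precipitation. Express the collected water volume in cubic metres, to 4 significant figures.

Depth: 2.11 in × 25.4 = 53.594 mm.
1 mm over 1 m² is 1 L, so volume = 53.594 × 231 = 12380.214 L = 12.38 m³.

12.38 cubic metres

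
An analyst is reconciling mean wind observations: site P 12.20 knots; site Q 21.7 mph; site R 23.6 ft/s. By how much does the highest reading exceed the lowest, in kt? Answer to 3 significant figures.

site Q: 21.7 mph = 18.8568 kt.
site R: 23.6 ft/s = 13.9826 kt.
Spread: 18.8568 − 12.2000 = 6.66 kt.

6.66 kt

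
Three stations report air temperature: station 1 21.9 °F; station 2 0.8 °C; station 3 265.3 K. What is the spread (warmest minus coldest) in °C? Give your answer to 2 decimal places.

8.65 °C

station 1: 21.9 °F = -5.611 °C.
station 3: 265.3 K = -7.850 °C.
Spread: 0.800 − (-7.850) = 8.650 °C.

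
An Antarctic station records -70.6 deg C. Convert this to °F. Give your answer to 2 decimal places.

°F = °C × 9/5 + 32 = -70.6 × 1.8 + 32 = -95.08 °F.

-95.08 °F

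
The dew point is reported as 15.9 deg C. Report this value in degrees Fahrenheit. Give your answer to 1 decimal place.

°F = °C × 9/5 + 32 = 15.9 × 1.8 + 32 = 60.6 °F.

60.6 °F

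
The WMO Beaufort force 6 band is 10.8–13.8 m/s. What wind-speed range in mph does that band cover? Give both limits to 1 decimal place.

24.2 to 30.9 mph

10.8–13.8 m/s × 2.237 = 24.2–30.9 mph.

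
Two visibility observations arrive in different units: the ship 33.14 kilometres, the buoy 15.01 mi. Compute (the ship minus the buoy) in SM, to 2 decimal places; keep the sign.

the ship: 33.14 km = 20.5922 SM.
Difference: 20.5922 − 15.0100 = 5.58 SM.

5.58 SM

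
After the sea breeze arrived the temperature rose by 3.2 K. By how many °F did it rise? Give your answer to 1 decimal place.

5.8 °F

For a temperature change the 32° offset cancels: Δ°F = 3.2 × 1.8 = 5.8 °F.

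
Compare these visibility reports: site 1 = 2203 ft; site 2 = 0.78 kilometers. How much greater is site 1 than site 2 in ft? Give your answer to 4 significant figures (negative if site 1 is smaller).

site 2: 0.78 km = 2559.055 ft.
Difference: 2203.000 − 2559.055 = -356.1 ft.

-356.1 ft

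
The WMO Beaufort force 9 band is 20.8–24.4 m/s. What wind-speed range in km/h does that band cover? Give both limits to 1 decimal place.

20.8–24.4 m/s × 3.6 = 74.9–87.8 km/h.

74.9 to 87.8 km/h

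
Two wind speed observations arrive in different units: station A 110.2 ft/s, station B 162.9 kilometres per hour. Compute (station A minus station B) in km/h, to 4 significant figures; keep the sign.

station A: 110.2 ft/s = 120.9203 km/h.
Difference: 120.9203 − 162.9000 = -41.98 km/h.

-41.98 km/h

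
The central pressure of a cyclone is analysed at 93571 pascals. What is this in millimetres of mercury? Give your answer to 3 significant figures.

1 Pa = 0.00750062 mmHg, so 93571 × 0.00750062 = 702 mmHg.

702 mmHg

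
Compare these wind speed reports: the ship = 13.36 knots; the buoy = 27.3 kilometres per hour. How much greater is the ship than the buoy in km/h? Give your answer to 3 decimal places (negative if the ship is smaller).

-2.557 km/h

the ship: 13.36 kt = 24.74272 km/h.
Difference: 24.74272 − 27.30000 = -2.557 km/h.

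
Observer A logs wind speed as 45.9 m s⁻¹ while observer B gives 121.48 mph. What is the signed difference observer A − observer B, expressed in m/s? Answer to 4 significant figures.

observer B: 121.48 mph = 54.30642 m/s.
Difference: 45.90000 − 54.30642 = -8.406 m/s.

-8.406 m/s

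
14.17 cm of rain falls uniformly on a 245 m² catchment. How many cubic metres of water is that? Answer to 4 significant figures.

34.72 cubic metres

Depth: 14.17 cm × 10 = 141.7 mm.
1 mm over 1 m² is 1 L, so volume = 141.7 × 245 = 34716.5 L = 34.72 m³.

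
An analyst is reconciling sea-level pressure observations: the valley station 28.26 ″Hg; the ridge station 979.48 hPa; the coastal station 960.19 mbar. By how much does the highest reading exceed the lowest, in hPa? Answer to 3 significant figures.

the valley station: 28.26 inHg = 956.994 hPa.
the coastal station: 960.19 mb = 960.190 hPa.
Spread: 979.480 − 956.994 = 22.5 hPa.

22.5 hPa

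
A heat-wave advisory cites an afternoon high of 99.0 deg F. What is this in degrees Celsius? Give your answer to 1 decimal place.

37.2 °C

°C = (°F − 32) × 5/9 = (99.0 − 32) / 1.8 = 37.2 °C.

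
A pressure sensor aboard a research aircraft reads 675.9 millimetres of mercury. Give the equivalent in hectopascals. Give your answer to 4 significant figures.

901.1 hPa

1 mmHg = 1.33322 hPa, so 675.9 × 1.33322 = 901.1 hPa.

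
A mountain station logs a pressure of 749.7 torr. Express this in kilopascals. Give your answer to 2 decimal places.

99.95 kPa

1 mmHg = 0.133322 kPa, so 749.7 × 0.133322 = 99.95 kPa.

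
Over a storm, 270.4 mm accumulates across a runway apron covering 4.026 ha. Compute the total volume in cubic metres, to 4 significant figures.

Area: 4.026 ha = 40260 m².
1 mm over 1 m² is 1 L, so volume = 270.4 × 40260 = 10886304 L = 10890 m³.

10890 cubic metres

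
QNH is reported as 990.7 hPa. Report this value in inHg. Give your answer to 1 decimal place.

29.3 inHg

1 hPa = 0.02953 inHg, so 990.7 × 0.02953 = 29.3 inHg.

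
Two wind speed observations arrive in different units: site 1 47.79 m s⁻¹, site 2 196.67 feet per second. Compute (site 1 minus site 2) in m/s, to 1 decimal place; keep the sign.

-12.2 m/s

site 2: 196.67 ft/s = 59.945 m/s.
Difference: 47.790 − 59.945 = -12.2 m/s.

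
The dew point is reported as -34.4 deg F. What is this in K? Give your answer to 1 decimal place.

236.3 K

First to °C: -36.89 °C.
Then to K: 236.3 K.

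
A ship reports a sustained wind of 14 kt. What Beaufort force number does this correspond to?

Beaufort force 4

14 kt lies in the Beaufort 4 band (moderate breeze, 11–16 kt).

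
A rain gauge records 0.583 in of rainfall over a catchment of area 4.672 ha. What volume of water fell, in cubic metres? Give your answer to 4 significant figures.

Depth: 0.583 in × 25.4 = 14.8082 mm.
Area: 4.672 ha = 46720 m².
1 mm over 1 m² is 1 L, so volume = 14.8082 × 46720 = 691839.1 L = 691.8 m³.

691.8 cubic metres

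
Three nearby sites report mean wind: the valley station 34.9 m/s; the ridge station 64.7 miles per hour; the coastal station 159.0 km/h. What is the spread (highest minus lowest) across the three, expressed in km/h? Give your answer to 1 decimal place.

the valley station: 34.9 m/s = 125.640 km/h.
the ridge station: 64.7 mph = 104.125 km/h.
Spread: 159.000 − 104.125 = 54.9 km/h.

54.9 km/h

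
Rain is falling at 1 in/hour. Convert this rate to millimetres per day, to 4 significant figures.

1 in/hour × 25.4 mm/in × 24 hour/day = 609.6 mm/day.

609.6 mm/day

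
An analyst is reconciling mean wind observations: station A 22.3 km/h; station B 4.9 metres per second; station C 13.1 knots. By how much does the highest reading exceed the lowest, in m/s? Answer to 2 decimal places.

1.84 m/s

station A: 22.3 km/h = 6.1944 m/s.
station C: 13.1 kt = 6.7392 m/s.
Spread: 6.7392 − 4.9000 = 1.84 m/s.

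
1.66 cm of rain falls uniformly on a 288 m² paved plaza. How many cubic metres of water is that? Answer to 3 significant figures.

4.78 cubic metres

Depth: 1.66 cm × 10 = 16.6 mm.
1 mm over 1 m² is 1 L, so volume = 16.6 × 288 = 4780.8 L = 4.78 m³.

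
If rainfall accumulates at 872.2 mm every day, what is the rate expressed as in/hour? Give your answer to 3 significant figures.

872.2 mm/day × 0.0393701 in/mm × 0.0416667 day/hour = 1.43 in/hour.

1.43 in/hour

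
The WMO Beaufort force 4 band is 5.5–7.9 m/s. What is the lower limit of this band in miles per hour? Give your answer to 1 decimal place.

12.3 mph

5.5–7.9 m/s × 2.237 = 12.3–17.7 mph.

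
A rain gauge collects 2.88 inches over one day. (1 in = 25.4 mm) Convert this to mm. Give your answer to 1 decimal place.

73.2 mm

1 in = 25.4 mm, so 2.88 × 25.4 = 73.2 mm.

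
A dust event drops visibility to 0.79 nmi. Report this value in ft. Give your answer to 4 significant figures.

4800 ft

1 nmi = 6076.12 ft, so 0.79 × 6076.12 = 4800 ft.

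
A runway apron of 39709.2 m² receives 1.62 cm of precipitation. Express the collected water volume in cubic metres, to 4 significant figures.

643.3 cubic metres

Depth: 1.62 cm × 10 = 16.2 mm.
1 mm over 1 m² is 1 L, so volume = 16.2 × 39709.2 = 643289.04 L = 643.3 m³.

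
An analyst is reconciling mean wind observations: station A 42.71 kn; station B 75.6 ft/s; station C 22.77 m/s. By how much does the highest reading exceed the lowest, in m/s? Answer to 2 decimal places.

1.07 m/s

station A: 42.71 kt = 21.9719 m/s.
station B: 75.6 ft/s = 23.0429 m/s.
Spread: 23.0429 − 21.9719 = 1.07 m/s.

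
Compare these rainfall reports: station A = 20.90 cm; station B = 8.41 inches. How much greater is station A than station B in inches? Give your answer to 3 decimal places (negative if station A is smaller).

station A: 20.90 cm = 8.22835 in.
Difference: 8.22835 − 8.41000 = -0.182 in.

-0.182 in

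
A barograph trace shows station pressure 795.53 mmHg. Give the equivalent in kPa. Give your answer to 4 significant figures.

106.1 kPa

1 mmHg = 0.133322 kPa, so 795.53 × 0.133322 = 106.1 kPa.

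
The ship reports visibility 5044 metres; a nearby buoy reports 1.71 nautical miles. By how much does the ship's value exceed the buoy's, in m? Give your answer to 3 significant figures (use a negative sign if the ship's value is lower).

the buoy: 1.71 nmi = 3166.92 m.
Difference: 5044.00 − 3166.92 = 1880 m.

1880 m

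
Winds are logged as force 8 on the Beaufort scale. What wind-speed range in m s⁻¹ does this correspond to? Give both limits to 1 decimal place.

Beaufort 8 (gale) spans 17.2–20.7 m/s.

17.2 to 20.7 m/s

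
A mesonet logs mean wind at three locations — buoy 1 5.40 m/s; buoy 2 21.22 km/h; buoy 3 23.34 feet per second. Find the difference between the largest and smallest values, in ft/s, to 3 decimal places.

5.623 ft/s

buoy 1: 5.40 m/s = 17.71654 ft/s.
buoy 2: 21.22 km/h = 19.33873 ft/s.
Spread: 23.34000 − 17.71654 = 5.623 ft/s.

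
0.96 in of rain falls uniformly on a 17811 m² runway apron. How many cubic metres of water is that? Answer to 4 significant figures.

434.3 cubic metres

Depth: 0.96 in × 25.4 = 24.384 mm.
1 mm over 1 m² is 1 L, so volume = 24.384 × 17811 = 434303.42 L = 434.3 m³.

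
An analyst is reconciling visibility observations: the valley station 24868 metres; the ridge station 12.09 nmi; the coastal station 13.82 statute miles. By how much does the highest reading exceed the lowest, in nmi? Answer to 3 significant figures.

1.42 nmi

the valley station: 24868 m = 13.4276 nmi.
the coastal station: 13.82 SM = 12.0093 nmi.
Spread: 13.4276 − 12.0093 = 1.42 nmi.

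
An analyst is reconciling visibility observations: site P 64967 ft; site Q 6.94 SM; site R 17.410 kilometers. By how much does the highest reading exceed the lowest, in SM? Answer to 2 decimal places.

site P: 64967 ft = 12.3044 SM.
site R: 17.410 km = 10.8181 SM.
Spread: 12.3044 − 6.9400 = 5.36 SM.

5.36 SM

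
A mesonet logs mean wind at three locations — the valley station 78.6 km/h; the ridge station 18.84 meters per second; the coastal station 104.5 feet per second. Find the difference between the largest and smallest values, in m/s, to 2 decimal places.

13.01 m/s

the valley station: 78.6 km/h = 21.8333 m/s.
the coastal station: 104.5 ft/s = 31.8516 m/s.
Spread: 31.8516 − 18.8400 = 13.01 m/s.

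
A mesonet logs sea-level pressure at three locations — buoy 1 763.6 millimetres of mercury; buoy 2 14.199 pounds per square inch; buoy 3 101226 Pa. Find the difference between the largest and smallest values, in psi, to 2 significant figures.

buoy 1: 763.6 mmHg = 14.7656 psi.
buoy 3: 101226 Pa = 14.6816 psi.
Spread: 14.7656 − 14.1990 = 0.57 psi.

0.57 psi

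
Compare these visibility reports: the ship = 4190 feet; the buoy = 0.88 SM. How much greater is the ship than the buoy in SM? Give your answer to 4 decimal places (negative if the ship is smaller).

the ship: 4190 ft = 0.793561 SM.
Difference: 0.793561 − 0.880000 = -0.0864 SM.

-0.0864 SM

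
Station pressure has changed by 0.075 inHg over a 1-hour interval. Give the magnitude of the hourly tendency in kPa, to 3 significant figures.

0.075 inHg / 1 h × 3.38639 kPa/inHg = 0.254 kPa/h.

0.254 kPa per hour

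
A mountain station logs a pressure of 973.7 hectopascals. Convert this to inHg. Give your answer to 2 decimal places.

28.75 inHg

1 hPa = 0.02953 inHg, so 973.7 × 0.02953 = 28.75 inHg.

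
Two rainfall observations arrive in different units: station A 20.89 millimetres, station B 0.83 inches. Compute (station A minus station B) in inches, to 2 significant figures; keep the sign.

station A: 20.89 mm = 0.822441 in.
Difference: 0.822441 − 0.830000 = -0.0076 in.

-0.0076 in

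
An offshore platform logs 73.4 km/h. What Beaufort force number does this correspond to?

73.4 km/h = 20.4 m/s, which is Beaufort 8 (gale, 17.2–20.7 m/s).

Beaufort force 8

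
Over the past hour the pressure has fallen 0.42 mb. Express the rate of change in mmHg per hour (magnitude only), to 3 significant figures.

0.315 mmHg per hour

0.42 mb / 1 h × 0.750062 mmHg/mb = 0.315 mmHg/h.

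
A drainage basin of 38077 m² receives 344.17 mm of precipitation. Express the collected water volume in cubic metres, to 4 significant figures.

1 mm over 1 m² is 1 L, so volume = 344.17 × 38077 = 13104961 L = 13100 m³.

13100 cubic metres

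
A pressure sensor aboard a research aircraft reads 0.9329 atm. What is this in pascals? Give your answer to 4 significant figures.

1 atm = 101325 Pa, so 0.9329 × 101325 = 94530 Pa.

94530 Pa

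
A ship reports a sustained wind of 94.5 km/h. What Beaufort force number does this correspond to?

94.5 km/h = 26.2 m/s, which is Beaufort 10 (storm, 24.5–28.4 m/s).

Beaufort force 10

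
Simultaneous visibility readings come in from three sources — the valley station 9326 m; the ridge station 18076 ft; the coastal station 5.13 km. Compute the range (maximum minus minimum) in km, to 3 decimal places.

4.196 km

the valley station: 9326 m = 9.32600 km.
the ridge station: 18076 ft = 5.50956 km.
Spread: 9.32600 − 5.13000 = 4.196 km.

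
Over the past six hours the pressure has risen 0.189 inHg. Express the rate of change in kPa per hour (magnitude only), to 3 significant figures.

0.189 inHg / 6 h × 3.38639 kPa/inHg = 0.107 kPa/h.

0.107 kPa per hour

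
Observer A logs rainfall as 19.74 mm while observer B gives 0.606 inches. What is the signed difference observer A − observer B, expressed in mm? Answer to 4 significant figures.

4.348 mm

observer B: 0.606 in = 15.39240 mm.
Difference: 19.74000 − 15.39240 = 4.348 mm.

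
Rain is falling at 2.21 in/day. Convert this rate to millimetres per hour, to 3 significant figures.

2.34 mm/hour

2.21 in/day × 25.4 mm/in × 0.0416667 day/hour = 2.34 mm/hour.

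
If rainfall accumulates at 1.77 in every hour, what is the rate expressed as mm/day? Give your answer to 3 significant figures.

1.77 in/hour × 25.4 mm/in × 24 hour/day = 1080 mm/day.

1080 mm/day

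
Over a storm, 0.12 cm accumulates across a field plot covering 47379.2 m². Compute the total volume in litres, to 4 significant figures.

Depth: 0.12 cm × 10 = 1.2 mm.
1 mm over 1 m² is 1 L, so volume = 1.2 × 47379.2 = 56855.04 L ≈ 56860 L.

56860 litres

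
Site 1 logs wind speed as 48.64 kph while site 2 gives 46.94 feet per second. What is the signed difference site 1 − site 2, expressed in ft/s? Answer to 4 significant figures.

site 1: 48.64 km/h = 44.32779 ft/s.
Difference: 44.32779 − 46.94000 = -2.612 ft/s.

-2.612 ft/s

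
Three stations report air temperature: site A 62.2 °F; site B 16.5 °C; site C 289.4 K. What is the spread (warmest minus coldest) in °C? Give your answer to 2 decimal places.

0.53 °C

site A: 62.2 °F = 16.778 °C.
site C: 289.4 K = 16.250 °C.
Spread: 16.778 − 16.250 = 0.528 °C.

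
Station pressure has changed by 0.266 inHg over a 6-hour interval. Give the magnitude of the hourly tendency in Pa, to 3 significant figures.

150 Pa per hour

0.266 inHg / 6 h × 3386.39 Pa/inHg = 150 Pa/h.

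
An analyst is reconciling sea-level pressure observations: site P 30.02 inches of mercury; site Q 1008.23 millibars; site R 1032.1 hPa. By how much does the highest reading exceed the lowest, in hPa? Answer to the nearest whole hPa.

site P: 30.02 inHg = 1016.59 hPa.
site Q: 1008.23 mb = 1008.23 hPa.
Spread: 1032.10 − 1008.23 = 24 hPa.

24 hPa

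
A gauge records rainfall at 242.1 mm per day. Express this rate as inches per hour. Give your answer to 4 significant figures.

242.1 mm/day × 0.0393701 in/mm × 0.0416667 day/hour = 0.3971 in/hour.

0.3971 in/hour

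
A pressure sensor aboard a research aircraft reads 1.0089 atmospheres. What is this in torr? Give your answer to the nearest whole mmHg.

767 mmHg

1 atm = 760 mmHg, so 1.0089 × 760 = 767 mmHg.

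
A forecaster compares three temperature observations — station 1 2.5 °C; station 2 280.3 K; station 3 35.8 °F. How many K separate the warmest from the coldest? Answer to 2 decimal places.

5.04 K

station 2: 280.3 K = 7.150 °C.
station 3: 35.8 °F = 2.111 °C.
Spread: 7.150 − 2.111 = 5.039 °C.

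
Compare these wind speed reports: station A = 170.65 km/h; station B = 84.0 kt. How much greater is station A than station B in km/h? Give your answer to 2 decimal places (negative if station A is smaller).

15.08 km/h

station B: 84.0 kt = 155.5680 km/h.
Difference: 170.6500 − 155.5680 = 15.08 km/h.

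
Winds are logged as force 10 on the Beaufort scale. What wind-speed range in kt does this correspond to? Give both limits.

Beaufort 10 (storm) spans 48–55 knots.

48 to 55 kt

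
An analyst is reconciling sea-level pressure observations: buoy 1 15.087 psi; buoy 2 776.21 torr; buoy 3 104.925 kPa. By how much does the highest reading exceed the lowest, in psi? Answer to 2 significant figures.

0.21 psi

buoy 2: 776.21 mmHg = 15.0094 psi.
buoy 3: 104.925 kPa = 15.2181 psi.
Spread: 15.2181 − 15.0094 = 0.21 psi.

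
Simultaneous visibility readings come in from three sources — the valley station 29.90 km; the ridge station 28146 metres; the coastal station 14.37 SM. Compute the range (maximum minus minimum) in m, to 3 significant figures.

the valley station: 29.90 km = 29900.00 m.
the coastal station: 14.37 SM = 23126.27 m.
Spread: 29900.00 − 23126.27 = 6770 m.

6770 m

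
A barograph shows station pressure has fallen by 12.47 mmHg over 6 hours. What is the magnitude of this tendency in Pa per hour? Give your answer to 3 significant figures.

12.47 mmHg / 6 h × 133.322 Pa/mmHg = 277 Pa/h.

277 Pa per hour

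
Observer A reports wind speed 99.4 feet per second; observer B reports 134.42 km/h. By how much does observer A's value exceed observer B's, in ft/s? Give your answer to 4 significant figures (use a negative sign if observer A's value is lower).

observer B: 134.42 km/h = 122.5029 ft/s.
Difference: 99.4000 − 122.5029 = -23.10 ft/s.

-23.10 ft/s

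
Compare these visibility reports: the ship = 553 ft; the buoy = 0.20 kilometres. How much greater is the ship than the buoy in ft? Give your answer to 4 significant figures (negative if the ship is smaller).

-103.2 ft

the buoy: 0.20 km = 656.168 ft.
Difference: 553.000 − 656.168 = -103.2 ft.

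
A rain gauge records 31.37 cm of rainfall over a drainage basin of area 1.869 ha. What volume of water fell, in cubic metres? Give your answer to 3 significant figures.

Depth: 31.37 cm × 10 = 313.7 mm.
Area: 1.869 ha = 18690 m².
1 mm over 1 m² is 1 L, so volume = 313.7 × 18690 = 5863053 L = 5860 m³.

5860 cubic metres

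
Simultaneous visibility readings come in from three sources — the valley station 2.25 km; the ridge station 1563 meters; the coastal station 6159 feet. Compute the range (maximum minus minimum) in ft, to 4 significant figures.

the valley station: 2.25 km = 7381.89 ft.
the ridge station: 1563 m = 5127.95 ft.
Spread: 7381.89 − 5127.95 = 2254 ft.

2254 ft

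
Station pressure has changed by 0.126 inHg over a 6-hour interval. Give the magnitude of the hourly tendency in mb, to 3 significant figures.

0.711 mb per hour

0.126 inHg / 6 h × 33.8639 mb/inHg = 0.711 mb/h.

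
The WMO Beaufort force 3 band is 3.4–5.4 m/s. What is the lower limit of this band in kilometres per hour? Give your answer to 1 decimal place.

3.4–5.4 m/s × 3.6 = 12.2–19.4 km/h.

12.2 km/h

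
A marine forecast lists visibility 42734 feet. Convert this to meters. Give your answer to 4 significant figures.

13030 m

1 ft = 0.3048 m, so 42734 × 0.3048 = 13030 m.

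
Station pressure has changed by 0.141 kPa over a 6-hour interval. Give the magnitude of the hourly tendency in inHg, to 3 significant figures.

0.141 kPa / 6 h × 0.2953 inHg/kPa = 0.00694 inHg/h.

0.00694 inHg per hour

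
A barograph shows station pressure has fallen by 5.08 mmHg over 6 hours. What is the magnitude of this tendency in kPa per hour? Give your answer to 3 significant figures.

5.08 mmHg / 6 h × 0.133322 kPa/mmHg = 0.113 kPa/h.

0.113 kPa per hour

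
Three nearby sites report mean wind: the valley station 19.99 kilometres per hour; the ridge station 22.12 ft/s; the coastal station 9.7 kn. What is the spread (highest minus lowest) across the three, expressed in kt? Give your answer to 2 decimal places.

the valley station: 19.99 km/h = 10.7937 kt.
the ridge station: 22.12 ft/s = 13.1057 kt.
Spread: 13.1057 − 9.7000 = 3.41 kt.

3.41 kt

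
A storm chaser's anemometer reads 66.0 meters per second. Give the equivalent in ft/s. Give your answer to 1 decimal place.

216.5 ft/s

1 m/s = 3.28084 ft/s, so 66.0 × 3.28084 = 216.5 ft/s.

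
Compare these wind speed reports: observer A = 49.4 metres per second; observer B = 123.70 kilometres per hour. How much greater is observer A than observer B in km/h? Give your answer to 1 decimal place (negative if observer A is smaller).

54.1 km/h

observer A: 49.4 m/s = 177.840 km/h.
Difference: 177.840 − 123.700 = 54.1 km/h.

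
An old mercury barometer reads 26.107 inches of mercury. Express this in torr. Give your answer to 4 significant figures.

1 inHg = 25.4 mmHg, so 26.107 × 25.4 = 663.1 mmHg.

663.1 mmHg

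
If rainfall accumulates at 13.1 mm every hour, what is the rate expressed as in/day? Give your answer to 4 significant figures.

13.1 mm/hour × 0.0393701 in/mm × 24 hour/day = 12.38 in/day.

12.38 in/day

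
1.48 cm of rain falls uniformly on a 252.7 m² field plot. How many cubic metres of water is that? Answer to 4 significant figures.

Depth: 1.48 cm × 10 = 14.8 mm.
1 mm over 1 m² is 1 L, so volume = 14.8 × 252.7 = 3739.96 L = 3.740 m³.

3.740 cubic metres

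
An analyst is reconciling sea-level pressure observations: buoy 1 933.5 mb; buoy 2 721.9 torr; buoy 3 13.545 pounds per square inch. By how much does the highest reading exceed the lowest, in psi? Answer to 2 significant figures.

0.42 psi

buoy 1: 933.5 mb = 13.5393 psi.
buoy 2: 721.9 mmHg = 13.9592 psi.
Spread: 13.9592 − 13.5393 = 0.42 psi.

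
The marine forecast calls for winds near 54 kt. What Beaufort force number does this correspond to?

Beaufort force 10

54 kt lies in the Beaufort 10 band (storm, 48–55 kt).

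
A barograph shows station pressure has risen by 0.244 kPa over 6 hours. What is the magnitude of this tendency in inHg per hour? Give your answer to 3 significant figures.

0.244 kPa / 6 h × 0.2953 inHg/kPa = 0.0120 inHg/h.

0.0120 inHg per hour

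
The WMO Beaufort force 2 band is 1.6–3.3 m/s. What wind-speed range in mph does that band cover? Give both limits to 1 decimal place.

3.6 to 7.4 mph

1.6–3.3 m/s × 2.237 = 3.6–7.4 mph.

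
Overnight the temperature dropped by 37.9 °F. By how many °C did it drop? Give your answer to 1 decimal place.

21.1 °C

For a temperature change the 32° offset cancels: Δ°C = 37.9 × 0.5556 = 21.1 °C.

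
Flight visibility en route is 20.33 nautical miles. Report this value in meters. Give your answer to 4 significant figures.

1 nmi = 1852 m, so 20.33 × 1852 = 37650 m.

37650 m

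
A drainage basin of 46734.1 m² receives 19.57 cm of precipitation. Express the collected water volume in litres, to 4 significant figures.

9146000 litres

Depth: 19.57 cm × 10 = 195.7 mm.
1 mm over 1 m² is 1 L, so volume = 195.7 × 46734.1 = 9145863.4 L ≈ 9146000 L.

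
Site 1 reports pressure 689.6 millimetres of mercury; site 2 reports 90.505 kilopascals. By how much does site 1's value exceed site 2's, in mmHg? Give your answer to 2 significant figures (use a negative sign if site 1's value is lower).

site 2: 90.505 kPa = 678.84 mmHg.
Difference: 689.60 − 678.84 = 11 mmHg.

11 mmHg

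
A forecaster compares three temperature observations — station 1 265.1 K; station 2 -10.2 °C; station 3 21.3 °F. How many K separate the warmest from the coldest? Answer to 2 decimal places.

station 1: 265.1 K = -8.050 °C.
station 3: 21.3 °F = -5.944 °C.
Spread: (-5.944) − (-10.200) = 4.256 °C.

4.26 K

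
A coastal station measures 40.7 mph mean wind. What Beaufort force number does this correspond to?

Beaufort force 8

40.7 mph = 18.2 m/s, which is Beaufort 8 (gale, 17.2–20.7 m/s).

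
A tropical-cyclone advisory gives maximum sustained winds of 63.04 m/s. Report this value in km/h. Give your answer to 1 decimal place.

1 m/s = 3.6 km/h, so 63.04 × 3.6 = 226.9 km/h.

226.9 km/h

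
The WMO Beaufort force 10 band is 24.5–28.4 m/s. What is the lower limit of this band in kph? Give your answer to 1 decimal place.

24.5–28.4 m/s × 3.6 = 88.2–102.2 km/h.

88.2 km/h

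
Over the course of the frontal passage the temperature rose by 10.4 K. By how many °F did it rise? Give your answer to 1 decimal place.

Converting a difference, only the 9/5 scale factor applies: Δ°F = 10.4 × 1.8 = 18.7 °F.

18.7 °F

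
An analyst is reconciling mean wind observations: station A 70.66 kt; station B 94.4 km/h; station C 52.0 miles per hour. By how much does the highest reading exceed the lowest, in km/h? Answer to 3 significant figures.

47.2 km/h

station A: 70.66 kt = 130.862 km/h.
station C: 52.0 mph = 83.686 km/h.
Spread: 130.862 − 83.686 = 47.2 km/h.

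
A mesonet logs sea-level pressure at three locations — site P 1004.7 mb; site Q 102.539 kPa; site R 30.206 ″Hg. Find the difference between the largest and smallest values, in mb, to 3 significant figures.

20.7 mb

site Q: 102.539 kPa = 1025.390 mb.
site R: 30.206 inHg = 1022.893 mb.
Spread: 1025.390 − 1004.700 = 20.7 mb.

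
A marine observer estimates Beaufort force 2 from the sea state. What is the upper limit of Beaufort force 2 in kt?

6 kt

Beaufort 2 (light breeze) spans 4–6 knots.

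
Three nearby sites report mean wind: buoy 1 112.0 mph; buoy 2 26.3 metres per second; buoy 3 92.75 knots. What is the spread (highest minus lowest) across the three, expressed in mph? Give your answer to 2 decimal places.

buoy 2: 26.3 m/s = 58.8314 mph.
buoy 3: 92.75 kt = 106.7348 mph.
Spread: 112.0000 − 58.8314 = 53.17 mph.

53.17 mph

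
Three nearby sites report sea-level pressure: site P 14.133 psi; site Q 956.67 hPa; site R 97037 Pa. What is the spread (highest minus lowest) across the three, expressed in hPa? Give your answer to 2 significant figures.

18 hPa

site P: 14.133 psi = 974.44 hPa.
site R: 97037 Pa = 970.37 hPa.
Spread: 974.44 − 956.67 = 18 hPa.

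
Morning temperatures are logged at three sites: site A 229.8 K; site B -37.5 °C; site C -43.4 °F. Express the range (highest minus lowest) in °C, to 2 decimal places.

site A: 229.8 K = -43.350 °C.
site C: -43.4 °F = -41.889 °C.
Spread: (-37.500) − (-43.350) = 5.850 °C.

5.85 °C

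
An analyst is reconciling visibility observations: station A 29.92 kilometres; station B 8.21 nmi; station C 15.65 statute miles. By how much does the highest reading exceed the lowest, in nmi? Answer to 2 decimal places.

station A: 29.92 km = 16.1555 nmi.
station C: 15.65 SM = 13.5995 nmi.
Spread: 16.1555 − 8.2100 = 7.95 nmi.

7.95 nmi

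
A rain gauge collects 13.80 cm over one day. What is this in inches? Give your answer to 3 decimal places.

5.433 in

1 cm = 0.393701 in, so 13.80 × 0.393701 = 5.433 in.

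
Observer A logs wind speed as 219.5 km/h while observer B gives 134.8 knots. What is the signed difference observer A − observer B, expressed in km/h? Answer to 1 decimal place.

observer B: 134.8 kt = 249.6496 km/h.
Difference: 219.5000 − 249.6496 = -30.1 km/h.

-30.1 km/h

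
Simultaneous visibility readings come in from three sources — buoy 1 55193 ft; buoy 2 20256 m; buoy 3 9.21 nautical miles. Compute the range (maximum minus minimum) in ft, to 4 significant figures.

buoy 2: 20256 m = 66456.69 ft.
buoy 3: 9.21 nmi = 55961.02 ft.
Spread: 66456.69 − 55193.00 = 11260 ft.

11260 ft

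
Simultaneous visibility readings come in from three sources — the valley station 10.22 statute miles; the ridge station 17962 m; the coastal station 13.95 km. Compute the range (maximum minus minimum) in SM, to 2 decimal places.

2.49 SM

the ridge station: 17962 m = 11.1611 SM.
the coastal station: 13.95 km = 8.6681 SM.
Spread: 11.1611 − 8.6681 = 2.49 SM.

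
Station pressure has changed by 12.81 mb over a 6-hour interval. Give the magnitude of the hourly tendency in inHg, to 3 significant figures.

0.0630 inHg per hour

12.81 mb / 6 h × 0.02953 inHg/mb = 0.0630 inHg/h.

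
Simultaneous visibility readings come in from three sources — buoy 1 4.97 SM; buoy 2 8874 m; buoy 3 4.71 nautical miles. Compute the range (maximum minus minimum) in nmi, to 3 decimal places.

0.473 nmi

buoy 1: 4.97 SM = 4.31881 nmi.
buoy 2: 8874 m = 4.79158 nmi.
Spread: 4.79158 − 4.31881 = 0.473 nmi.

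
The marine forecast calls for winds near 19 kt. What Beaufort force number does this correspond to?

19 kt lies in the Beaufort 5 band (fresh breeze, 17–21 kt).

Beaufort force 5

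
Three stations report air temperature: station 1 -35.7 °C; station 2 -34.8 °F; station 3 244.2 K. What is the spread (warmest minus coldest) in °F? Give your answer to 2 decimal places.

14.69 °F

station 2: -34.8 °F = -37.111 °C.
station 3: 244.2 K = -28.950 °C.
Spread: (-28.950) − (-37.111) = 8.161 °C = 14.69 °F.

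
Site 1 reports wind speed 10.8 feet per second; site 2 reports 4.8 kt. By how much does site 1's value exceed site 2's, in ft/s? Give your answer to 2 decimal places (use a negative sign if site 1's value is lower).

site 2: 4.8 kt = 8.1015 ft/s.
Difference: 10.8000 − 8.1015 = 2.70 ft/s.

2.70 ft/s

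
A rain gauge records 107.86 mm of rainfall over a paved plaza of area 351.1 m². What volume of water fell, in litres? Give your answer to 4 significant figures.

1 mm over 1 m² is 1 L, so volume = 107.86 × 351.1 = 37869.646 L ≈ 37870 L.

37870 litres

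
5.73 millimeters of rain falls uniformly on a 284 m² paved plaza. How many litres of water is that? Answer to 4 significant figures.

1 mm over 1 m² is 1 L, so volume = 5.73 × 284 = 1627.32 L ≈ 1627 L.

1627 litres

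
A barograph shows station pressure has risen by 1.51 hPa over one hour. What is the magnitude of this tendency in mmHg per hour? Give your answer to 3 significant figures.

1.51 hPa / 1 h × 0.750062 mmHg/hPa = 1.13 mmHg/h.

1.13 mmHg per hour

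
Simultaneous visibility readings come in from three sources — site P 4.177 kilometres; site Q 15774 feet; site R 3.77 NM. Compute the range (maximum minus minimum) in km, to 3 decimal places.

2.805 km

site Q: 15774 ft = 4.80792 km.
site R: 3.77 nmi = 6.98204 km.
Spread: 6.98204 − 4.17700 = 2.805 km.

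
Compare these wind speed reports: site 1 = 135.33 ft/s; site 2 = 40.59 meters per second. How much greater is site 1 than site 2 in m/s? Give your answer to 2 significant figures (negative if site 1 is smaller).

site 1: 135.33 ft/s = 41.2486 m/s.
Difference: 41.2486 − 40.5900 = 0.66 m/s.

0.66 m/s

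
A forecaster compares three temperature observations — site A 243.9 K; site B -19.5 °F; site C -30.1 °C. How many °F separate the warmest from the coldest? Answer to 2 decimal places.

site A: 243.9 K = -29.250 °C.
site B: -19.5 °F = -28.611 °C.
Spread: (-28.611) − (-30.100) = 1.489 °C = 2.68 °F.

2.68 °F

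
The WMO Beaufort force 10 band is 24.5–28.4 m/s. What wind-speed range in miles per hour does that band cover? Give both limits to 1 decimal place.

24.5–28.4 m/s × 2.237 = 54.8–63.5 mph.

54.8 to 63.5 mph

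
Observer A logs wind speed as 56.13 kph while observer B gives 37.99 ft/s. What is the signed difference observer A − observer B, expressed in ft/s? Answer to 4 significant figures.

observer A: 56.13 km/h = 51.1538 ft/s.
Difference: 51.1538 − 37.9900 = 13.16 ft/s.

13.16 ft/s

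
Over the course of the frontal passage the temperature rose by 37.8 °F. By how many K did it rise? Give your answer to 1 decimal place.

21.0 K

A change of 1 °C equals a change of 1.8 °F: ΔK = 37.8 × 0.5556 = 21.0 K.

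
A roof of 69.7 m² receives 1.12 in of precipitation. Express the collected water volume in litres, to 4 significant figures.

1983 litres

Depth: 1.12 in × 25.4 = 28.448 mm.
1 mm over 1 m² is 1 L, so volume = 28.448 × 69.7 = 1982.8256 L ≈ 1983 L.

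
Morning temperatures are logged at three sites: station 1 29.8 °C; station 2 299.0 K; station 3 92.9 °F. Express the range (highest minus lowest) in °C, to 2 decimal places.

station 2: 299.0 K = 25.850 °C.
station 3: 92.9 °F = 33.833 °C.
Spread: 33.833 − 25.850 = 7.983 °C.

7.98 °C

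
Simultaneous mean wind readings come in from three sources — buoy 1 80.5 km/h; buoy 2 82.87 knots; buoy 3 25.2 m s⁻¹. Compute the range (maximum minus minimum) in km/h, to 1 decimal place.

73.0 km/h

buoy 2: 82.87 kt = 153.475 km/h.
buoy 3: 25.2 m/s = 90.720 km/h.
Spread: 153.475 − 80.500 = 73.0 km/h.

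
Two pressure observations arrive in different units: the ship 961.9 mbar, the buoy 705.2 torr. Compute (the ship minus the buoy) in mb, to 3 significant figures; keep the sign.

21.7 mb

the buoy: 705.2 mmHg = 940.189 mb.
Difference: 961.900 − 940.189 = 21.7 mb.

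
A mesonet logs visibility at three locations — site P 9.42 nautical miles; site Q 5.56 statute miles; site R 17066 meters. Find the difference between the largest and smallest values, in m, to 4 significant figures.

8498 m

site P: 9.42 nmi = 17445.84 m.
site Q: 5.56 SM = 8947.95 m.
Spread: 17445.84 − 8947.95 = 8498 m.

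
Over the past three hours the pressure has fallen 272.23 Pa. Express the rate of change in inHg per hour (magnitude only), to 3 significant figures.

0.0268 inHg per hour

272.23 Pa / 3 h × 0.0002953 inHg/Pa = 0.0268 inHg/h.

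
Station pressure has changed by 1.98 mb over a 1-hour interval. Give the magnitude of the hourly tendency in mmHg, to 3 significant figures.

1.98 mb / 1 h × 0.750062 mmHg/mb = 1.49 mmHg/h.

1.49 mmHg per hour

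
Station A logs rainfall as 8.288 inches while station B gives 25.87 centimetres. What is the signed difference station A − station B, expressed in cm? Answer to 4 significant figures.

station A: 8.288 in = 21.05152 cm.
Difference: 21.05152 − 25.87000 = -4.818 cm.

-4.818 cm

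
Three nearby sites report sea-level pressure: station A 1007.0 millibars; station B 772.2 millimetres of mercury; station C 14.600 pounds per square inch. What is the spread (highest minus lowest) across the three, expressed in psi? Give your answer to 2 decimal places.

station A: 1007.0 mb = 14.6053 psi.
station B: 772.2 mmHg = 14.9319 psi.
Spread: 14.9319 − 14.6000 = 0.33 psi.

0.33 psi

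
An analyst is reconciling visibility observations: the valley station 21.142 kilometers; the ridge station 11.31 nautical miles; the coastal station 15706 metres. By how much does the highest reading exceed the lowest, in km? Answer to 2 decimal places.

5.44 km

the ridge station: 11.31 nmi = 20.9461 km.
the coastal station: 15706 m = 15.7060 km.
Spread: 21.1420 − 15.7060 = 5.44 km.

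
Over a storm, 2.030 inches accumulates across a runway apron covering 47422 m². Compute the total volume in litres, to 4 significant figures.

Depth: 2.030 in × 25.4 = 51.562 mm.
1 mm over 1 m² is 1 L, so volume = 51.562 × 47422 = 2445173.2 L ≈ 2445000 L.

2445000 litres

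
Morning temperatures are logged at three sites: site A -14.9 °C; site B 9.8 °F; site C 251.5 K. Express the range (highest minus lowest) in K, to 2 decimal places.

9.32 K

site B: 9.8 °F = -12.333 °C.
site C: 251.5 K = -21.650 °C.
Spread: (-12.333) − (-21.650) = 9.317 °C.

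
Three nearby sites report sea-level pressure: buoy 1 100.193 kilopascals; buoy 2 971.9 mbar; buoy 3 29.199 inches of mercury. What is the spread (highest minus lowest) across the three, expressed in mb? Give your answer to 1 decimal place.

buoy 1: 100.193 kPa = 1001.930 mb.
buoy 3: 29.199 inHg = 988.792 mb.
Spread: 1001.930 − 971.900 = 30.0 mb.

30.0 mb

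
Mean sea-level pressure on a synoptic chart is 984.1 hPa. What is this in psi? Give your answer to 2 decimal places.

1 hPa = 0.0145038 psi, so 984.1 × 0.0145038 = 14.27 psi.

14.27 psi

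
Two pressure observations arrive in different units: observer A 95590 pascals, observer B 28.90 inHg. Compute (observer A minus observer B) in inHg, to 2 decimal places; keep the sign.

observer A: 95590 Pa = 28.2277 inHg.
Difference: 28.2277 − 28.9000 = -0.67 inHg.

-0.67 inHg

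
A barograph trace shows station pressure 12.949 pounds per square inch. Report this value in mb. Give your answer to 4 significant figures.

892.8 mb

1 psi = 68.9476 mb, so 12.949 × 68.9476 = 892.8 mb.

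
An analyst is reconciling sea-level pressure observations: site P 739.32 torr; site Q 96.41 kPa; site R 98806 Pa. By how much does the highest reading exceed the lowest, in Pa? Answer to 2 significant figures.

2400 Pa

site P: 739.32 mmHg = 98567.91 Pa.
site Q: 96.41 kPa = 96410.00 Pa.
Spread: 98806.00 − 96410.00 = 2400 Pa.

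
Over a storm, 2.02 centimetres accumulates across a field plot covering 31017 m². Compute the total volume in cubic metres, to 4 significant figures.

Depth: 2.02 cm × 10 = 20.2 mm.
1 mm over 1 m² is 1 L, so volume = 20.2 × 31017 = 626543.4 L = 626.5 m³.

626.5 cubic metres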